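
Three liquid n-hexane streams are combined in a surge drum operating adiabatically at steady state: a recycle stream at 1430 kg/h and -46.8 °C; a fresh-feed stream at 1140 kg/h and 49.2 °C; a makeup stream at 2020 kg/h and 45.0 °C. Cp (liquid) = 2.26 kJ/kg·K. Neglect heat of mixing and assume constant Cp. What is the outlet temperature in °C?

T_out = 17.4 °C

Adiabatic, steady state ⇒ Σ ṁᵢCp,ᵢ(T_out − Tᵢ) = 0
T_out = Σ ṁᵢCp,ᵢTᵢ / Σ ṁᵢCp,ᵢ
      = 180940 / 10373 = 17.443 °C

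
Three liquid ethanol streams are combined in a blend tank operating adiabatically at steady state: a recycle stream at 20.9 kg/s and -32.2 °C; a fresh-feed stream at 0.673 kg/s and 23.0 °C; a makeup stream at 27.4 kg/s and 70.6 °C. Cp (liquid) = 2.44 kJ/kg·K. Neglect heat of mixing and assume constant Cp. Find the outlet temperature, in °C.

Energy balance with Q = 0: Σ ṁᵢCp,ᵢ(T_out − Tᵢ) = 0
T_out = Σ ṁᵢCp,ᵢTᵢ / Σ ṁᵢCp,ᵢ
      = 3115.7 / 119.49 = 26.074 °C

T_out = 26.1 °C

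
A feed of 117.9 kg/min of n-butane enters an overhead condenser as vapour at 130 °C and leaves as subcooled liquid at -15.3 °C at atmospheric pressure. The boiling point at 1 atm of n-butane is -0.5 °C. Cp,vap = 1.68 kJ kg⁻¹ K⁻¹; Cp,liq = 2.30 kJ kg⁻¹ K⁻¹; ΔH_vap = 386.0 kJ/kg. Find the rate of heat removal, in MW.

vapour 130→-0.5 °C: -219.24 kJ/kg
condensation at -0.5 °C: -386 kJ/kg
liquid -0.5→-15.3 °C: -34.04 kJ/kg
Δh = -219.24 + -386 + -34.04 = -639.28 kJ/kg
Q = ṁ·Δh = 117.9 kg/min × -639.28 kJ/kg = -75371 kJ/min
|Q| = 1256.2 kW = 1.2562 MW

Q_c = 1.26 MW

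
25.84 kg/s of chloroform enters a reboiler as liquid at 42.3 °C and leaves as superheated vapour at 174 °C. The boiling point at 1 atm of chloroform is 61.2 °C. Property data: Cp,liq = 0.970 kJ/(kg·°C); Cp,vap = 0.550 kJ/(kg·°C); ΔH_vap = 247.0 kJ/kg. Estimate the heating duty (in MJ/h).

Q = 30500 MJ/h

liquid 42.3→61.2 °C: 18.333 kJ/kg
vaporisation at 61.2 °C: 247 kJ/kg
vapour 61.2→174 °C: 62.04 kJ/kg
Δh = 18.333 + 247 + 62.04 = 327.37 kJ/kg
Q = ṁ·Δh = 25.84 kg/s × 327.37 kJ/kg = 8459.3 kJ/s
|Q| = 8459.3 kW = 30454 MJ/h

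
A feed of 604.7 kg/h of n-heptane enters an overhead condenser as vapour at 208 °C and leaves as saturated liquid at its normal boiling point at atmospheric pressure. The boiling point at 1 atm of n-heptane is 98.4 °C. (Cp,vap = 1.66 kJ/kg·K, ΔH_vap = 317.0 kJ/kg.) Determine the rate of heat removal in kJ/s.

Q_c = 83.8 kJ/s

vapour 208→98.4 °C: -181.94 kJ/kg
condensation at 98.4 °C: -317 kJ/kg
Δh = -181.94 + -317 = -498.94 kJ/kg
Q = ṁ·Δh = 604.7 kg/h × -498.94 kJ/kg = -301710 kJ/h
|Q| = 83.807 kW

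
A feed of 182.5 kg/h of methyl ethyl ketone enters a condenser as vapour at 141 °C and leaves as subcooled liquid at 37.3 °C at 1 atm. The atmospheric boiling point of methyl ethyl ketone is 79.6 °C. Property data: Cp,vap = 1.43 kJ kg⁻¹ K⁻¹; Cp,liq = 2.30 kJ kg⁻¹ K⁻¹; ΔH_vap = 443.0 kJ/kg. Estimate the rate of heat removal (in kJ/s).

Q_c = 31.8 kJ/s

vapour 141→79.6 °C: -87.802 kJ/kg
condensation at 79.6 °C: -443 kJ/kg
liquid 79.6→37.3 °C: -97.29 kJ/kg
Δh = -87.802 + -443 + -97.29 = -628.09 kJ/kg
Q = ṁ·Δh = 182.5 kg/h × -628.09 kJ/kg = -114630 kJ/h
|Q| = 31.841 kW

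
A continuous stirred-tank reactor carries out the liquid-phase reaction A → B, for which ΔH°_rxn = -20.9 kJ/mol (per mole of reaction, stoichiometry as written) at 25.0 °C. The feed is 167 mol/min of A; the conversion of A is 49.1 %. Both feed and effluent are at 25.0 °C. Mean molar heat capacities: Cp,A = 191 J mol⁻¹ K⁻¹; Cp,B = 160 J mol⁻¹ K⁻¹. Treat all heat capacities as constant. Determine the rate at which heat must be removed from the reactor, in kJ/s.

Extent of reaction ξ = 0.491 × 167 = 81.997 mol/min
Reaction term: ξ·ΔH°_rxn = 81.997 × -20.9 = -1713.7 kJ/min
Q = ΔH = -1713.7 kJ/min = -28.562 kW
Heat removed = 28.562 kJ/s

Q_out = 28.6 kJ/s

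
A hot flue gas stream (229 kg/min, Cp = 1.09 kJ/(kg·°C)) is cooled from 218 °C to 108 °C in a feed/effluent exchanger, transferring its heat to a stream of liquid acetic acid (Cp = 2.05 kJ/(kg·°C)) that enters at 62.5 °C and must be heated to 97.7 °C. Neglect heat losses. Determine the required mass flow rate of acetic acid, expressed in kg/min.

Heat released by hot stream: Q = 229 × 1.09 × (218 − 108) = 27457 kJ/min
Energy balance on cold side (adiabatic exchanger): Q = ṁ_c·Cp_c·(T_c,out − T_c,in)
ṁ_c = 27457 / [2.05 × (97.7 − 62.5)] = 380.5 kg/min

ṁ_c = 381 kg/min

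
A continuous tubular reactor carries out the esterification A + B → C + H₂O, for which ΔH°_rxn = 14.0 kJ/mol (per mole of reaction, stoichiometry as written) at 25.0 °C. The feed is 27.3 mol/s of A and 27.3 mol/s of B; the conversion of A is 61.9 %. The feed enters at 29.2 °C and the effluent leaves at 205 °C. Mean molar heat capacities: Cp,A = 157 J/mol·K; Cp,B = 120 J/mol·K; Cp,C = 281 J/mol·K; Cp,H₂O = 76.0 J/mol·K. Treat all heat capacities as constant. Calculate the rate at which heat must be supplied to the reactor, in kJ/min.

Q_in = 109000 kJ/min

Extent of reaction ξ = 0.619 × 27.3 = 16.899 mol/s
Reaction term: ξ·ΔH°_rxn = 16.899 × 14.0 = 236.58 kJ/s
Sensible, feed 29.2→25 °C: -31.761 kJ/s
Outlet flows (mol/s): A 10.401, B 10.401, C 16.899, H₂O 16.899
Sensible, products 25→205 °C: 1604.5 kJ/s
Q = ΔH = 1809.3 kJ/s = 1809.3 kW
Heat supplied = 108560 kJ/min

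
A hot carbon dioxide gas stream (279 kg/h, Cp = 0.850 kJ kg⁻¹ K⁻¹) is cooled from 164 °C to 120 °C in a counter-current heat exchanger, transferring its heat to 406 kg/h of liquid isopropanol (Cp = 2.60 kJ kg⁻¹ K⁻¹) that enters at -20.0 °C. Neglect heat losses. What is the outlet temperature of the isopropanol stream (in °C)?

T_c,out = -10.1 °C

Heat released by hot stream: Q = 279 × 0.850 × (164 − 120) = 10435 kJ/h
Energy balance on cold side (adiabatic exchanger): Q = ṁ_c·Cp_c·(T_c,out − T_c,in)
T_c,out = -20.0 + 10435/(406 × 2.60) = -10.115 °C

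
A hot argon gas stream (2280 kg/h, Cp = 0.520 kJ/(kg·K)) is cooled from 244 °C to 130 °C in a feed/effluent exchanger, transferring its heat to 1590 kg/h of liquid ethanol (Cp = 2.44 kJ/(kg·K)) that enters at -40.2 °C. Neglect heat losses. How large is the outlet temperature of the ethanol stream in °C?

Heat released by hot stream: Q = 2280 × 0.520 × (244 − 130) = 135160 kJ/h
Energy balance on cold side (adiabatic exchanger): Q = ṁ_c·Cp_c·(T_c,out − T_c,in)
T_c,out = -40.2 + 135160/(1590 × 2.44) = -5.3618 °C

T_c,out = -5.36 °C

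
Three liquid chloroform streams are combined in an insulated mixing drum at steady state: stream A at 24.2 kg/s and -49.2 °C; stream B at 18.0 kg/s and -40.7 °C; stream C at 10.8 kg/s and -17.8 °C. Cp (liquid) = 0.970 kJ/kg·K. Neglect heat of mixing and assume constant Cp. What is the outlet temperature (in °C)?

Energy balance with Q = 0: Σ ṁᵢCp,ᵢ(T_out − Tᵢ) = 0
T_out = Σ ṁᵢCp,ᵢTᵢ / Σ ṁᵢCp,ᵢ
      = -2052 / 51.41 = -39.915 °C

T_out = -39.9 °C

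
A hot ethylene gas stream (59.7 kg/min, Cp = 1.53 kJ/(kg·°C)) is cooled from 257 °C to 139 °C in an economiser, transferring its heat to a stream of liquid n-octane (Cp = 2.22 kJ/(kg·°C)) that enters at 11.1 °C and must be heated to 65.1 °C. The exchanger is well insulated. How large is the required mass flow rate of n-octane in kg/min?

Heat released by hot stream: Q = 59.7 × 1.53 × (257 − 139) = 10778 kJ/min
Energy balance on cold side (adiabatic exchanger): Q = ṁ_c·Cp_c·(T_c,out − T_c,in)
ṁ_c = 10778 / [2.22 × (65.1 − 11.1)] = 89.909 kg/min

ṁ_c = 89.9 kg/min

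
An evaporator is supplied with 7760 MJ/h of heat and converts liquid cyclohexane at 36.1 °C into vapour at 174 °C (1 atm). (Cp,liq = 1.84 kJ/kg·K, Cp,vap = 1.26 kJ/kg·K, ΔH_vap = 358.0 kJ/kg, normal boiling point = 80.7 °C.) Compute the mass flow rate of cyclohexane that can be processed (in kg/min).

Δh = 1.84×(80.7−36.1) + 358.0 + 1.26×(174−80.7) = 557.62 kJ/kg
Q = 7760 MJ/h = 2155.6 kJ/s = 129330 kJ/min
ṁ = Q/Δh = 129330 / 557.62 = 231.94 kg/min

ṁ = 232 kg/min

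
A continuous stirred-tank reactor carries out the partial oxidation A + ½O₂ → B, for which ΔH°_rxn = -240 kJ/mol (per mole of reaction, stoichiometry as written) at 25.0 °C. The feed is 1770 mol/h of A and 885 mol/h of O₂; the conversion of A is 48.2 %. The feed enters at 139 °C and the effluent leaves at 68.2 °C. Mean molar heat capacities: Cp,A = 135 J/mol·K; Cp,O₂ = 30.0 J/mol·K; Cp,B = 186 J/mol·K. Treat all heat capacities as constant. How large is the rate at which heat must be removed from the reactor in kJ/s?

Q_out = 61.7 kJ/s

Extent of reaction ξ = 0.482 × 1770 = 853.14 mol/h
Reaction term: ξ·ΔH°_rxn = 853.14 × -240 = -204750 kJ/h
Sensible, feed 139→25 °C: -30267 kJ/h
Outlet flows (mol/h): A 916.86, O₂ 458.43, B 853.14
Sensible, products 25→68.2 °C: 12796 kJ/h
Q = ΔH = -222220 kJ/h = -61.729 kW
Heat removed = 61.729 kJ/s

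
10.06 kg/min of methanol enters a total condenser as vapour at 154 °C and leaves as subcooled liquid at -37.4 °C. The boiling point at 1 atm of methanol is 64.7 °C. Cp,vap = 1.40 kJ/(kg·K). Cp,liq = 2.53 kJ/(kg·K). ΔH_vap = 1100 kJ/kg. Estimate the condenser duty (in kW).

vapour 154→64.7 °C: -125.02 kJ/kg
condensation at 64.7 °C: -1100 kJ/kg
liquid 64.7→-37.4 °C: -258.31 kJ/kg
Δh = -125.02 + -1100 + -258.31 = -1483.3 kJ/kg
Q = ṁ·Δh = 10.06 kg/min × -1483.3 kJ/kg = -14922 kJ/min
|Q| = 248.71 kW

Q_c = 249 kW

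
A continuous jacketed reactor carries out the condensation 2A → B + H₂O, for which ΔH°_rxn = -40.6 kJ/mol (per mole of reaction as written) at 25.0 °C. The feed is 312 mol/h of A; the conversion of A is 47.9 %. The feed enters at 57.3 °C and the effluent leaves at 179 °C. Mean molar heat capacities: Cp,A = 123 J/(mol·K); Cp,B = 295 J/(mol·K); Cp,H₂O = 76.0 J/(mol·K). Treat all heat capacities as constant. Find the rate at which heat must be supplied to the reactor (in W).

Extent of reaction ξ = 0.479 × 312 / 2 = 74.724 mol/h
Reaction term: ξ·ΔH°_rxn = 74.724 × -40.6 = -3033.8 kJ/h
Sensible, feed 57.3→25 °C: -1239.5 kJ/h
Outlet flows (mol/h): A 162.55, B 74.724, H₂O 74.724
Sensible, products 25→179 °C: 7348.3 kJ/h
Q = ΔH = 3075 kJ/h = 0.85417 kW
Heat supplied = 854.17 W

Q_in = 854 W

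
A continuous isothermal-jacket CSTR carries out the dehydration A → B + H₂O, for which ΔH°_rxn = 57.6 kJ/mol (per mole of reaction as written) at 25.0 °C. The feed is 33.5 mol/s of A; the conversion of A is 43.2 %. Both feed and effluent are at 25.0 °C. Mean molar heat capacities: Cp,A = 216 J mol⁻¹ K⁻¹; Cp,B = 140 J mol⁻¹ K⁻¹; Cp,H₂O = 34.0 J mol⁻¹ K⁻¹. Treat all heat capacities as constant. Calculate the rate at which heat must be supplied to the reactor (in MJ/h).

Extent of reaction ξ = 0.432 × 33.5 = 14.472 mol/s
Reaction term: ξ·ΔH°_rxn = 14.472 × 57.6 = 833.59 kJ/s
Q = ΔH = 833.59 kJ/s = 833.59 kW
Heat supplied = 3000.9 MJ/h

Q_in = 3000 MJ/h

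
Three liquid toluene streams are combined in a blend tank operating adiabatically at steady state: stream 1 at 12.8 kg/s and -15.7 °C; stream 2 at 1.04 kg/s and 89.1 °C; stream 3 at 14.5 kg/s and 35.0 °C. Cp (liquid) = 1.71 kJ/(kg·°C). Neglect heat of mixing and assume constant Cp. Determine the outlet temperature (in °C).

No heat crosses the boundary, so H_out = H_in.
Σ ṁᵢCp,ᵢTᵢ = 12.8×1.71×-15.7 + 1.04×1.71×89.1 + 14.5×1.71×35.0 = 682.64
Σ ṁᵢCp,ᵢ = 12.8×1.71 + 1.04×1.71 + 14.5×1.71 = 48.461
T_out = 682.64 / 48.461 = 14.086 °C

T_out = 14.1 °C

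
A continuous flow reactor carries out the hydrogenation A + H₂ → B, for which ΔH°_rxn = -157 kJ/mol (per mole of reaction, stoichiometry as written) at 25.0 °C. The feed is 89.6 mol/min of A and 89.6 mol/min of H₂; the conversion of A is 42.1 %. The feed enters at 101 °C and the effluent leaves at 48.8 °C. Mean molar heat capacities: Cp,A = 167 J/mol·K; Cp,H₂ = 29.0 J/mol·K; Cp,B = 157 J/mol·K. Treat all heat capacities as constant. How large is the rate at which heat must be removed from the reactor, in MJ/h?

Extent of reaction ξ = 0.421 × 89.6 = 37.722 mol/min
Reaction term: ξ·ΔH°_rxn = 37.722 × -157 = -5922.3 kJ/min
Sensible, feed 101→25 °C: -1334.7 kJ/min
Outlet flows (mol/min): A 51.878, H₂ 51.878, B 37.722
Sensible, products 25→48.8 °C: 382.95 kJ/min
Q = ΔH = -6874 kJ/min = -114.57 kW
Heat removed = 412.44 MJ/h

Q_out = 412 MJ/h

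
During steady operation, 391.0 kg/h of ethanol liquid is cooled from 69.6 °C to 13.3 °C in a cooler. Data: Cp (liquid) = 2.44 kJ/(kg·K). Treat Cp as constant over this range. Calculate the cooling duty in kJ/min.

Q = ṁ·Cp·ΔT = 391.0 × 2.44 × (13.3 − 69.6) = -53712 kJ/h
Converting: 53712 / 3600 s = 14.92 kW
Cooling duty = 895.21 kJ/min

Q_c = 895 kJ/min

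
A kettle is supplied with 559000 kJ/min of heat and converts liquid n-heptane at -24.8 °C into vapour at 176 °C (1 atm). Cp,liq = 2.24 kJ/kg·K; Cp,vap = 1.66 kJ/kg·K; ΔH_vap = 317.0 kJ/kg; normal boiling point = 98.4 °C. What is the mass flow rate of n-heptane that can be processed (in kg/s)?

ṁ = 12.9 kg/s

Δh = 2.24×(98.4−-24.8) + 317.0 + 1.66×(176−98.4) = 721.78 kJ/kg
Q = 559000 kJ/min = 9316.7 kJ/s = 9316.7 kJ/s
ṁ = Q/Δh = 9316.7 / 721.78 = 12.908 kg/s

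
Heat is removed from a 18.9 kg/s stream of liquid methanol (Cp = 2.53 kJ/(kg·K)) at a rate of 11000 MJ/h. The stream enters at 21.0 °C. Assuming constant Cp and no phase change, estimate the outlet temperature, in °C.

T_out = -42.9 °C

Q = 11000 MJ/h = 3055.6 kJ/s
ΔT = Q/(ṁ·Cp) = 3055.6/(18.9×2.53) = 63.901 K
T_out = 21.0 − 63.901 = -42.901 °C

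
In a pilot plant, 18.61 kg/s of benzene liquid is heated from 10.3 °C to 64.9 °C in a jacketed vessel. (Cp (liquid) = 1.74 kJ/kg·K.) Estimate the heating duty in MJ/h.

Q = ṁ·Cp·ΔT = 18.61 × 1.74 × (64.9 − 10.3) = 1768 kJ/s
Heating duty = 6364.9 MJ/h

Q = 6360 MJ/h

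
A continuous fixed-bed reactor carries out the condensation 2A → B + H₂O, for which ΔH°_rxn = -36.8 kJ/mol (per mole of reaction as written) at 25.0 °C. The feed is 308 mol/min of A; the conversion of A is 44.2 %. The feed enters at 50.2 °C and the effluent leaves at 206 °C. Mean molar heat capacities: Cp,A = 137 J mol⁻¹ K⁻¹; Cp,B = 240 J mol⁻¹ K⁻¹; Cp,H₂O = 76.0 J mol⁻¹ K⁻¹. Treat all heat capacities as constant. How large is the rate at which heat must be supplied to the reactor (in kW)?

Extent of reaction ξ = 0.442 × 308 / 2 = 68.068 mol/min
Reaction term: ξ·ΔH°_rxn = 68.068 × -36.8 = -2504.9 kJ/min
Sensible, feed 50.2→25 °C: -1063.3 kJ/min
Outlet flows (mol/min): A 171.86, B 68.068, H₂O 68.068
Sensible, products 25→206 °C: 8154.9 kJ/min
Q = ΔH = 4586.7 kJ/min = 76.445 kW
Heat supplied = 76.445 kW

Q_in = 76.4 kW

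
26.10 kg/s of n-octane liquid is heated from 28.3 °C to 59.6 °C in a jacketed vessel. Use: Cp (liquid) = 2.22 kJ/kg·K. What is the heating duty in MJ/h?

Q = 6530 MJ/h

Q = ṁ·Cp·ΔT = 26.10 × 2.22 × (59.6 − 28.3) = 1813.6 kJ/s
Heating duty = 6528.9 MJ/h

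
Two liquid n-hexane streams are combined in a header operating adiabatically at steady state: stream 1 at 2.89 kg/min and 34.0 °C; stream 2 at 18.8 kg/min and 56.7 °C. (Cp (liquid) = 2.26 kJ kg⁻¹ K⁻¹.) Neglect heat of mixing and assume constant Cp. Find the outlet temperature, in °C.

Energy balance with Q = 0: Σ ṁᵢCp,ᵢ(T_out − Tᵢ) = 0
T_out = Σ ṁᵢCp,ᵢTᵢ / Σ ṁᵢCp,ᵢ
      = 2631.1 / 49.019 = 53.675 °C

T_out = 53.7 °C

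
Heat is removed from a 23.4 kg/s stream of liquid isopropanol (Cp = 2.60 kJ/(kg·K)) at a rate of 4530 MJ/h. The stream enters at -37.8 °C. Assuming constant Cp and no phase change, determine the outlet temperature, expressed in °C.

T_out = -58.5 °C

Q = 4530 MJ/h = 1258.3 kJ/s
ΔT = Q/(ṁ·Cp) = 1258.3/(23.4×2.60) = 20.683 K
T_out = -37.8 − 20.683 = -58.483 °C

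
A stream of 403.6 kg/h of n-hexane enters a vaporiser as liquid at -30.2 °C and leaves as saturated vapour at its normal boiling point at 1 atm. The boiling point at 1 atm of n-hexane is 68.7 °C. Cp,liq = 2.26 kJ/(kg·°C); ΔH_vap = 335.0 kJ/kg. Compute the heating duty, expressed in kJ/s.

Q = 62.6 kJ/s

liquid -30.2→68.7 °C: 223.51 kJ/kg
vaporisation at 68.7 °C: 335 kJ/kg
Δh = 223.51 + 335 = 558.51 kJ/kg
Q = ṁ·Δh = 403.6 kg/h × 558.51 kJ/kg = 225420 kJ/h
|Q| = 62.616 kW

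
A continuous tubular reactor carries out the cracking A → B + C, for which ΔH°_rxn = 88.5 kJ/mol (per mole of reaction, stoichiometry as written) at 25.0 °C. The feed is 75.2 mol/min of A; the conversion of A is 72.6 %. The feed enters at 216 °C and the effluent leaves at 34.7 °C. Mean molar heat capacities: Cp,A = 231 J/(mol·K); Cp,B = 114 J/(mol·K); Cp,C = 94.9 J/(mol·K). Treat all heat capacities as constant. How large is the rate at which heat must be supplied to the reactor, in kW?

Q_in = 27.8 kW

Extent of reaction ξ = 0.726 × 75.2 = 54.595 mol/min
Reaction term: ξ·ΔH°_rxn = 54.595 × 88.5 = 4831.7 kJ/min
Sensible, feed 216→25 °C: -3317.9 kJ/min
Outlet flows (mol/min): A 20.605, B 54.595, C 54.595
Sensible, products 25→34.7 °C: 156.8 kJ/min
Q = ΔH = 1670.6 kJ/min = 27.843 kW
Heat supplied = 27.843 kW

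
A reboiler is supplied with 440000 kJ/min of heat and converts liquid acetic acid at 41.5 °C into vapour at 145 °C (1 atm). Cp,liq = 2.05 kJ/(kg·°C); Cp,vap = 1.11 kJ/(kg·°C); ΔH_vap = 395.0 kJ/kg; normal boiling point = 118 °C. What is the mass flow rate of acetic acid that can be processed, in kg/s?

Δh = 2.05×(118−41.5) + 395.0 + 1.11×(145−118) = 581.8 kJ/kg
Q = 440000 kJ/min = 7333.3 kJ/s = 7333.3 kJ/s
ṁ = Q/Δh = 7333.3 / 581.8 = 12.605 kg/s

ṁ = 12.6 kg/s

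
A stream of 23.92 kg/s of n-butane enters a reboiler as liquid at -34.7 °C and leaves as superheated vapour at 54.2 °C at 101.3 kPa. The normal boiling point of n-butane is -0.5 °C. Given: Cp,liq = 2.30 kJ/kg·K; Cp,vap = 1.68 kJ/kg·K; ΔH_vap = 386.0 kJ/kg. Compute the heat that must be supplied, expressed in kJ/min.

Q = 799000 kJ/min

liquid -34.7→-0.5 °C: 78.66 kJ/kg
vaporisation at -0.5 °C: 386 kJ/kg
vapour -0.5→54.2 °C: 91.896 kJ/kg
Δh = 78.66 + 386 + 91.896 = 556.56 kJ/kg
Q = ṁ·Δh = 23.92 kg/s × 556.56 kJ/kg = 13313 kJ/s
|Q| = 13313 kW = 798770 kJ/min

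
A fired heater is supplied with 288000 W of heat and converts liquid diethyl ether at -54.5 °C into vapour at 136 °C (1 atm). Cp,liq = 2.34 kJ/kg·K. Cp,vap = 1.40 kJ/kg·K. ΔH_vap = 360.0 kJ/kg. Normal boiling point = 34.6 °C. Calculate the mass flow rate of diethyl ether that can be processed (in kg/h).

ṁ = 1460 kg/h

Δh = 2.34×(34.6−-54.5) + 360.0 + 1.40×(136−34.6) = 710.45 kJ/kg
Q = 288000 W = 288 kJ/s = 1.0368e+06 kJ/h
ṁ = Q/Δh = 1.0368e+06 / 710.45 = 1459.3 kg/h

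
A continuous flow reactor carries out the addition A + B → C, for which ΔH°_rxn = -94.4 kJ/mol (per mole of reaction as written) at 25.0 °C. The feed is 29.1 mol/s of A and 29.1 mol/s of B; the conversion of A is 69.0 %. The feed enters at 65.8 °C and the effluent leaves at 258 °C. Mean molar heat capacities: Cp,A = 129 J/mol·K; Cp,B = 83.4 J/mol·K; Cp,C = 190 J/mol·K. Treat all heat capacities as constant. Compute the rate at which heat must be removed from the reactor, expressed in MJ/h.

Q_out = 2920 MJ/h

Extent of reaction ξ = 0.690 × 29.1 = 20.079 mol/s
Reaction term: ξ·ΔH°_rxn = 20.079 × -94.4 = -1895.5 kJ/s
Sensible, feed 65.8→25 °C: -252.18 kJ/s
Outlet flows (mol/s): A 9.021, B 9.021, C 20.079
Sensible, products 25→258 °C: 1335.3 kJ/s
Q = ΔH = -812.3 kJ/s = -812.3 kW
Heat removed = 2924.3 MJ/h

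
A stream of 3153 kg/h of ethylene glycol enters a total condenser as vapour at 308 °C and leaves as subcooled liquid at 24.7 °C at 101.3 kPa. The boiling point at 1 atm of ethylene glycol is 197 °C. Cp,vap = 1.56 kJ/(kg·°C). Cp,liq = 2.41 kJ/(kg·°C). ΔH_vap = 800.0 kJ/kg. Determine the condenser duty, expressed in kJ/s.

Q_c = 1220 kJ/s

vapour 308→197 °C: -173.16 kJ/kg
condensation at 197 °C: -800 kJ/kg
liquid 197→24.7 °C: -415.24 kJ/kg
Δh = -173.16 + -800 + -415.24 = -1388.4 kJ/kg
Q = ṁ·Δh = 3153 kg/h × -1388.4 kJ/kg = -4.3776e+06 kJ/h
|Q| = 1216 kW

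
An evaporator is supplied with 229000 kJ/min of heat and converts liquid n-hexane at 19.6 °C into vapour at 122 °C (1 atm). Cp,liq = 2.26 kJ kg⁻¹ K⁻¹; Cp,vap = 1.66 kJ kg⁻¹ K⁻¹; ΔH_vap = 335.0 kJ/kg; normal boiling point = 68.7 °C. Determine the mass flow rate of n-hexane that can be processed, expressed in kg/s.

Δh = 2.26×(68.7−19.6) + 335.0 + 1.66×(122−68.7) = 534.44 kJ/kg
Q = 229000 kJ/min = 3816.7 kJ/s = 3816.7 kJ/s
ṁ = Q/Δh = 3816.7 / 534.44 = 7.1414 kg/s

ṁ = 7.14 kg/s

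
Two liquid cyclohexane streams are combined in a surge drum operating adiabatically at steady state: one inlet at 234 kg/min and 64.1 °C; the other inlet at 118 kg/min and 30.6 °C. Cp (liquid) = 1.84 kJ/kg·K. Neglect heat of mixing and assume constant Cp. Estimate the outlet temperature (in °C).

T_out = 52.9 °C

No heat crosses the boundary, so H_out = H_in.
T_out = Σ ṁᵢCp,ᵢTᵢ / Σ ṁᵢCp,ᵢ
      = 34243 / 647.68 = 52.87 °C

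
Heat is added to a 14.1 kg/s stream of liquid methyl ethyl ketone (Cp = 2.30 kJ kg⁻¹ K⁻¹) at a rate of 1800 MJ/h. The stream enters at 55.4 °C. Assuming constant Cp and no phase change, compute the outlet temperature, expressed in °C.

Q = 1800 MJ/h = 500 kJ/s
ΔT = Q/(ṁ·Cp) = 500/(14.1×2.30) = 15.418 K
T_out = 55.4 + 15.418 = 70.818 °C

T_out = 70.8 °C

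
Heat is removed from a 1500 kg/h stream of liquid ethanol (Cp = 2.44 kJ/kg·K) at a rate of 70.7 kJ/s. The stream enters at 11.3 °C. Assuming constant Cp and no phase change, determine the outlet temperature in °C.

T_out = -58.2 °C

Q = 70.7 kJ/s = 254520 kJ/h
ΔT = Q/(ṁ·Cp) = 254520/(1500×2.44) = 69.541 K
T_out = 11.3 − 69.541 = -58.241 °C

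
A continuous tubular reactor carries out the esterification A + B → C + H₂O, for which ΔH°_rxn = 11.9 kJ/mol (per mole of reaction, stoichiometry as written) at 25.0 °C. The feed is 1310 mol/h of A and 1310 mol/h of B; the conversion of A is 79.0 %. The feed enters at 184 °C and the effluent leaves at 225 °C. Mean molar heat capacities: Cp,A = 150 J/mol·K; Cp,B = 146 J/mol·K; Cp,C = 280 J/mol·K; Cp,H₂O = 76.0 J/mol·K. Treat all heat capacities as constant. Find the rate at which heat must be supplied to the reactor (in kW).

Q_in = 11.3 kW

Extent of reaction ξ = 0.790 × 1310 = 1034.9 mol/h
Reaction term: ξ·ΔH°_rxn = 1034.9 × 11.9 = 12315 kJ/h
Sensible, feed 184→25 °C: -61654 kJ/h
Outlet flows (mol/h): A 275.1, B 275.1, C 1034.9, H₂O 1034.9
Sensible, products 25→225 °C: 89971 kJ/h
Q = ΔH = 40632 kJ/h = 11.287 kW
Heat supplied = 11.287 kW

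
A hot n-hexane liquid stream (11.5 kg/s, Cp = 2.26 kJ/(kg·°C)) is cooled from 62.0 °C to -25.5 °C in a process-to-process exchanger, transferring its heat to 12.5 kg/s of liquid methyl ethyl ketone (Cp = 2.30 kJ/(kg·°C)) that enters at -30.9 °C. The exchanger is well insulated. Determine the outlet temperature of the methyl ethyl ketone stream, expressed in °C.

T_c,out = 48.2 °C

Heat released by hot stream: Q = 11.5 × 2.26 × (62.0 − -25.5) = 2274.1 kJ/s
Energy balance on cold side (adiabatic exchanger): Q = ṁ_c·Cp_c·(T_c,out − T_c,in)
T_c,out = -30.9 + 2274.1/(12.5 × 2.30) = 48.2 °C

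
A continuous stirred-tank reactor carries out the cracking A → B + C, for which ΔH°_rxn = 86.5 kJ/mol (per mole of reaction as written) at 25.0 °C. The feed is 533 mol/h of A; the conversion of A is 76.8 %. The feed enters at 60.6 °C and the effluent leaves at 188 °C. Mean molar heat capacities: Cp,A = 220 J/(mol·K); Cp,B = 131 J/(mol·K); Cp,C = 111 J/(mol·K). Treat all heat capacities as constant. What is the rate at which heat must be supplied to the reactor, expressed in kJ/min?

Q_in = 864 kJ/min

Extent of reaction ξ = 0.768 × 533 = 409.34 mol/h
Reaction term: ξ·ΔH°_rxn = 409.34 × 86.5 = 35408 kJ/h
Sensible, feed 60.6→25 °C: -4174.5 kJ/h
Outlet flows (mol/h): A 123.66, B 409.34, C 409.34
Sensible, products 25→188 °C: 20581 kJ/h
Q = ΔH = 51815 kJ/h = 14.393 kW
Heat supplied = 863.58 kJ/min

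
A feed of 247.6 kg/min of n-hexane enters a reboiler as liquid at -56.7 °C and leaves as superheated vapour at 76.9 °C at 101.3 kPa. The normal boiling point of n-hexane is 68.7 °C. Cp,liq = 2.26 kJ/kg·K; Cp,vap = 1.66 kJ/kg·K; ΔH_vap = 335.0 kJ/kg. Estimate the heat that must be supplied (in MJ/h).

Q = 9390 MJ/h

liquid -56.7→68.7 °C: 283.4 kJ/kg
vaporisation at 68.7 °C: 335 kJ/kg
vapour 68.7→76.9 °C: 13.612 kJ/kg
Δh = 283.4 + 335 + 13.612 = 632.02 kJ/kg
Q = ṁ·Δh = 247.6 kg/min × 632.02 kJ/kg = 156490 kJ/min
|Q| = 2608.1 kW = 9389.2 MJ/h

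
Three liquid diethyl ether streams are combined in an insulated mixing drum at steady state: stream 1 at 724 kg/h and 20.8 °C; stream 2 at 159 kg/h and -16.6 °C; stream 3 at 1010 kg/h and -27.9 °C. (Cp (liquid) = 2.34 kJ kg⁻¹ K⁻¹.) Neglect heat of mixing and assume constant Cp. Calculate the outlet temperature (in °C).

Energy balance with Q = 0: Σ ṁᵢCp,ᵢ(T_out − Tᵢ) = 0
Σ ṁᵢCp,ᵢTᵢ = 724×2.34×20.8 + 159×2.34×-16.6 + 1010×2.34×-27.9 = -36877
Σ ṁᵢCp,ᵢ = 724×2.34 + 159×2.34 + 1010×2.34 = 4429.6
T_out = -36877 / 4429.6 = -8.325 °C

T_out = -8.32 °C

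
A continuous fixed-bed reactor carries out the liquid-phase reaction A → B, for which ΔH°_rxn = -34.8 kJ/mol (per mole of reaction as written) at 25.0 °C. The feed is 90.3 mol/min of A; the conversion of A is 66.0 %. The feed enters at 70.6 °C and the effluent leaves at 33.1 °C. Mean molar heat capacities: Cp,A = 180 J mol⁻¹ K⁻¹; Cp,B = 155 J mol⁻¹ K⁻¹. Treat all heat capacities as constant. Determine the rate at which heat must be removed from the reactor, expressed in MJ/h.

Extent of reaction ξ = 0.660 × 90.3 = 59.598 mol/min
Reaction term: ξ·ΔH°_rxn = 59.598 × -34.8 = -2074 kJ/min
Sensible, feed 70.6→25 °C: -741.18 kJ/min
Outlet flows (mol/min): A 30.702, B 59.598
Sensible, products 25→33.1 °C: 119.59 kJ/min
Q = ΔH = -2695.6 kJ/min = -44.927 kW
Heat removed = 161.74 MJ/h

Q_out = 162 MJ/h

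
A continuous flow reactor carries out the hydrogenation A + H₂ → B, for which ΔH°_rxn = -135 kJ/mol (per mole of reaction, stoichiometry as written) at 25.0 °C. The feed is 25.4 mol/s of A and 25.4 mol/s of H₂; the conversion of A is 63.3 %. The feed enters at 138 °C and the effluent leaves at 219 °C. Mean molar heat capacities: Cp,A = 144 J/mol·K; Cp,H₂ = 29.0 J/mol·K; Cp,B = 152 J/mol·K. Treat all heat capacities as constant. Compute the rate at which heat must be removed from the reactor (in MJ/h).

Q_out = 6770 MJ/h

Extent of reaction ξ = 0.633 × 25.4 = 16.078 mol/s
Reaction term: ξ·ΔH°_rxn = 16.078 × -135 = -2170.6 kJ/s
Sensible, feed 138→25 °C: -496.54 kJ/s
Outlet flows (mol/s): A 9.3218, H₂ 9.3218, B 16.078
Sensible, products 25→219 °C: 786.97 kJ/s
Q = ΔH = -1880.1 kJ/s = -1880.1 kW
Heat removed = 6768.5 MJ/h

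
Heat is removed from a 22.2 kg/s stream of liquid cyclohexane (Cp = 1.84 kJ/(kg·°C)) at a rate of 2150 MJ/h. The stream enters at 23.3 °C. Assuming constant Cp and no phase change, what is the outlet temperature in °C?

T_out = 8.68 °C

Q = 2150 MJ/h = 597.22 kJ/s
ΔT = Q/(ṁ·Cp) = 597.22/(22.2×1.84) = 14.621 K
T_out = 23.3 − 14.621 = 8.6794 °C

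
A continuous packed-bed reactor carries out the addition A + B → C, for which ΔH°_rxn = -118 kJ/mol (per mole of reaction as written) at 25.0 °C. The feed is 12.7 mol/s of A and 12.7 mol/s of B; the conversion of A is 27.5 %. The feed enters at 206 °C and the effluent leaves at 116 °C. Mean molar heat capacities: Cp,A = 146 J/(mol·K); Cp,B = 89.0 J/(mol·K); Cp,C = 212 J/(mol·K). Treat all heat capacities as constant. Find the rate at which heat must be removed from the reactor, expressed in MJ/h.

Q_out = 2480 MJ/h

Extent of reaction ξ = 0.275 × 12.7 = 3.4925 mol/s
Reaction term: ξ·ΔH°_rxn = 3.4925 × -118 = -412.12 kJ/s
Sensible, feed 206→25 °C: -540.19 kJ/s
Outlet flows (mol/s): A 9.2075, B 9.2075, C 3.4925
Sensible, products 25→116 °C: 264.28 kJ/s
Q = ΔH = -688.03 kJ/s = -688.03 kW
Heat removed = 2476.9 MJ/h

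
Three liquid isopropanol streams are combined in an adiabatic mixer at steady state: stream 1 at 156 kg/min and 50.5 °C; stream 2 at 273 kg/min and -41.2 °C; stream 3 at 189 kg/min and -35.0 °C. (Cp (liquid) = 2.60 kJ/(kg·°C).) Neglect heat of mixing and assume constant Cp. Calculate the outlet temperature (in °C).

T_out = -16.2 °C

Energy balance with Q = 0: Σ ṁᵢCp,ᵢ(T_out − Tᵢ) = 0
T_out = Σ ṁᵢCp,ᵢTᵢ / Σ ṁᵢCp,ᵢ
      = -25960 / 1606.8 = -16.156 °C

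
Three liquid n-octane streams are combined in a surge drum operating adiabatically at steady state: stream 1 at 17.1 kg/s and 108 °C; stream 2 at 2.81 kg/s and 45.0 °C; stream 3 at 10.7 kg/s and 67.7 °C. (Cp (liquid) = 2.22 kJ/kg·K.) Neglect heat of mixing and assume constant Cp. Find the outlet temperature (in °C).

Energy balance with Q = 0: Σ ṁᵢCp,ᵢ(T_out − Tᵢ) = 0
Σ ṁᵢCp,ᵢTᵢ = 17.1×2.22×108 + 2.81×2.22×45.0 + 10.7×2.22×67.7 = 5988.8
Σ ṁᵢCp,ᵢ = 17.1×2.22 + 2.81×2.22 + 10.7×2.22 = 67.954
T_out = 5988.8 / 67.954 = 88.129 °C

T_out = 88.1 °C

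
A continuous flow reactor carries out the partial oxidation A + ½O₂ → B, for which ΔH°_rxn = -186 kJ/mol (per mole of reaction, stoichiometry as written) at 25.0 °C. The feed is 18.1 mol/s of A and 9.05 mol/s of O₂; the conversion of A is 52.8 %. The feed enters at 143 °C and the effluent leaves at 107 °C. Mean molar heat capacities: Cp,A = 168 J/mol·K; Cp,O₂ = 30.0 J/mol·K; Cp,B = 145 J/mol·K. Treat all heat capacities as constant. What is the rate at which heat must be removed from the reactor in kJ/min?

Extent of reaction ξ = 0.528 × 18.1 = 9.5568 mol/s
Reaction term: ξ·ΔH°_rxn = 9.5568 × -186 = -1777.6 kJ/s
Sensible, feed 143→25 °C: -390.85 kJ/s
Outlet flows (mol/s): A 8.5432, O₂ 4.2716, B 9.5568
Sensible, products 25→107 °C: 241.83 kJ/s
Q = ΔH = -1926.6 kJ/s = -1926.6 kW
Heat removed = 115600 kJ/min

Q_out = 116000 kJ/min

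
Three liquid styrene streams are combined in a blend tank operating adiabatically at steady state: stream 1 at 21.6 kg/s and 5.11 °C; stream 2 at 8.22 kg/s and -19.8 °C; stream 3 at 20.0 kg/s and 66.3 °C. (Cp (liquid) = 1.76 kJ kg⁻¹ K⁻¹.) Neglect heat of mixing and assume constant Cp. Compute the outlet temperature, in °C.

T_out = 25.6 °C

Adiabatic, steady state ⇒ Σ ṁᵢCp,ᵢ(T_out − Tᵢ) = 0
T_out = Σ ṁᵢCp,ᵢTᵢ / Σ ṁᵢCp,ᵢ
      = 2241.6 / 87.683 = 25.564 °C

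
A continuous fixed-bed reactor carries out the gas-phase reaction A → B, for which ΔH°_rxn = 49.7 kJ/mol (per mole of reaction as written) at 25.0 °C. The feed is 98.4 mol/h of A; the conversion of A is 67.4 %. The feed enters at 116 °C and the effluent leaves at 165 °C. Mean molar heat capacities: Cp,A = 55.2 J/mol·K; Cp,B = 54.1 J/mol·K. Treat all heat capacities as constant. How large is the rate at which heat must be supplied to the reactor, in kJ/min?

Q_in = 59.2 kJ/min

Extent of reaction ξ = 0.674 × 98.4 = 66.322 mol/h
Reaction term: ξ·ΔH°_rxn = 66.322 × 49.7 = 3296.2 kJ/h
Sensible, feed 116→25 °C: -494.28 kJ/h
Outlet flows (mol/h): A 32.078, B 66.322
Sensible, products 25→165 °C: 750.22 kJ/h
Q = ΔH = 3552.1 kJ/h = 0.9867 kW
Heat supplied = 59.202 kJ/min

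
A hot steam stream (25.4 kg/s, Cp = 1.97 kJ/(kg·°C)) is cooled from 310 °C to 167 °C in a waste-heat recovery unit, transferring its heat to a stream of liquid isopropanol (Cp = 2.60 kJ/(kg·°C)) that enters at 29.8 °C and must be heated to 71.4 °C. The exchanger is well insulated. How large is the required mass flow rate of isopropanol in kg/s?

ṁ_c = 66.2 kg/s

Heat released by hot stream: Q = 25.4 × 1.97 × (310 − 167) = 7155.4 kJ/s
Energy balance on cold side (adiabatic exchanger): Q = ṁ_c·Cp_c·(T_c,out − T_c,in)
ṁ_c = 7155.4 / [2.60 × (71.4 − 29.8)] = 66.156 kg/s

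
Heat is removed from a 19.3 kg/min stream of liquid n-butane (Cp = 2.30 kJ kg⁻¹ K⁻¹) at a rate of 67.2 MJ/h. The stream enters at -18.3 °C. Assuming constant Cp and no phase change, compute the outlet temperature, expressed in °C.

Q = 67.2 MJ/h = 1120 kJ/min
ΔT = Q/(ṁ·Cp) = 1120/(19.3×2.30) = 25.231 K
T_out = -18.3 − 25.231 = -43.531 °C

T_out = -43.5 °C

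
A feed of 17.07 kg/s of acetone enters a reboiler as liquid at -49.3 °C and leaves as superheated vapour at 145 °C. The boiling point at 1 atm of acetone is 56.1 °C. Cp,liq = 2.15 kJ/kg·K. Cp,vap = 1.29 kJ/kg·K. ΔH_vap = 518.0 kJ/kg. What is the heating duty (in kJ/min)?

liquid -49.3→56.1 °C: 226.61 kJ/kg
vaporisation at 56.1 °C: 518 kJ/kg
vapour 56.1→145 °C: 114.68 kJ/kg
Δh = 226.61 + 518 + 114.68 = 859.29 kJ/kg
Q = ṁ·Δh = 17.07 kg/s × 859.29 kJ/kg = 14668 kJ/s
|Q| = 14668 kW = 880090 kJ/min

Q = 880000 kJ/min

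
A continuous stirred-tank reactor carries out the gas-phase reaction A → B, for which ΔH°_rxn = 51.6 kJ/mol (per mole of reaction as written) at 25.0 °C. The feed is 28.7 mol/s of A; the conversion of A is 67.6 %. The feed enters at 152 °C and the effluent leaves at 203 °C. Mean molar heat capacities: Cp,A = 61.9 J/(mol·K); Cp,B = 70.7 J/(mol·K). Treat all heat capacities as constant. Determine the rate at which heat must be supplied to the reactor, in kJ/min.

Q_in = 67300 kJ/min

Extent of reaction ξ = 0.676 × 28.7 = 19.401 mol/s
Reaction term: ξ·ΔH°_rxn = 19.401 × 51.6 = 1001.1 kJ/s
Sensible, feed 152→25 °C: -225.62 kJ/s
Outlet flows (mol/s): A 9.2988, B 19.401
Sensible, products 25→203 °C: 346.61 kJ/s
Q = ΔH = 1122.1 kJ/s = 1122.1 kW
Heat supplied = 67326 kJ/min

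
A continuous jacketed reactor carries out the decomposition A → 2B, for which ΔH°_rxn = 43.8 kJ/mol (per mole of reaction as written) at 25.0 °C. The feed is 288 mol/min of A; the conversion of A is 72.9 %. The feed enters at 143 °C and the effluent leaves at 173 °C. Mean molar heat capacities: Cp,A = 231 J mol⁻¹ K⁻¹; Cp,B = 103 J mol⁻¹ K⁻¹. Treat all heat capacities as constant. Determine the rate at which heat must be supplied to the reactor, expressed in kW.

Extent of reaction ξ = 0.729 × 288 = 209.95 mol/min
Reaction term: ξ·ΔH°_rxn = 209.95 × 43.8 = 9195.9 kJ/min
Sensible, feed 143→25 °C: -7850.3 kJ/min
Outlet flows (mol/min): A 78.048, B 419.9
Sensible, products 25→173 °C: 9069.3 kJ/min
Q = ΔH = 10415 kJ/min = 173.58 kW
Heat supplied = 173.58 kW

Q_in = 174 kW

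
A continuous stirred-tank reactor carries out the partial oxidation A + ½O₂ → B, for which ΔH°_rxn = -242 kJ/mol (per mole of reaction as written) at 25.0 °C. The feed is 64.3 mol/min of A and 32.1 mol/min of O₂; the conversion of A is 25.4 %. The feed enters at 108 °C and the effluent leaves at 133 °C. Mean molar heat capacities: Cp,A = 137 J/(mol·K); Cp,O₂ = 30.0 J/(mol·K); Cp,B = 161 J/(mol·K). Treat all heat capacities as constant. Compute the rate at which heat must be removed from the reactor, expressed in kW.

Extent of reaction ξ = 0.254 × 64.3 = 16.332 mol/min
Reaction term: ξ·ΔH°_rxn = 16.332 × -242 = -3952.4 kJ/min
Sensible, feed 108→25 °C: -811.08 kJ/min
Outlet flows (mol/min): A 47.968, O₂ 23.934, B 16.332
Sensible, products 25→133 °C: 1071.3 kJ/min
Q = ΔH = -3692.2 kJ/min = -61.537 kW
Heat removed = 61.537 kW

Q_out = 61.5 kW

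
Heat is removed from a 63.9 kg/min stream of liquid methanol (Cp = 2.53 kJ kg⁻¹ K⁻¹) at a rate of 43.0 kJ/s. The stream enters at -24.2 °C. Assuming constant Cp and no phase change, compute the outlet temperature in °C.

Q = 43.0 kJ/s = 2580 kJ/min
ΔT = Q/(ṁ·Cp) = 2580/(63.9×2.53) = 15.959 K
T_out = -24.2 − 15.959 = -40.159 °C

T_out = -40.2 °C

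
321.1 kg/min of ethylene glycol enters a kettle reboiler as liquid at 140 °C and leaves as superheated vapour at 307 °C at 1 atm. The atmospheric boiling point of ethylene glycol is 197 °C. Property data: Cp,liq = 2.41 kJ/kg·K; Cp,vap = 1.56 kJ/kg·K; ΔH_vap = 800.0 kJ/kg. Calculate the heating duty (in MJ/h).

liquid 140→197 °C: 137.37 kJ/kg
vaporisation at 197 °C: 800 kJ/kg
vapour 197→307 °C: 171.6 kJ/kg
Δh = 137.37 + 800 + 171.6 = 1109 kJ/kg
Q = ṁ·Δh = 321.1 kg/min × 1109 kJ/kg = 356090 kJ/min
|Q| = 5934.8 kW = 21365 MJ/h

Q = 21400 MJ/h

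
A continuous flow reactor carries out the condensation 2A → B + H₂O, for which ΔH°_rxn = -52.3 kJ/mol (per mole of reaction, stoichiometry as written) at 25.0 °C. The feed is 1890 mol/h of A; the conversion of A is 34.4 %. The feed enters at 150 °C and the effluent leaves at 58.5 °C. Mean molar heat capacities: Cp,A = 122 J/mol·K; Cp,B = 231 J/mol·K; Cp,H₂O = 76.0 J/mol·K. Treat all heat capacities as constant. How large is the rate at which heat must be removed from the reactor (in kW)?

Extent of reaction ξ = 0.344 × 1890 / 2 = 325.08 mol/h
Reaction term: ξ·ΔH°_rxn = 325.08 × -52.3 = -17002 kJ/h
Sensible, feed 150→25 °C: -28822 kJ/h
Outlet flows (mol/h): A 1239.8, B 325.08, H₂O 325.08
Sensible, products 25→58.5 °C: 8410.5 kJ/h
Q = ΔH = -37414 kJ/h = -10.393 kW
Heat removed = 10.393 kW

Q_out = 10.4 kW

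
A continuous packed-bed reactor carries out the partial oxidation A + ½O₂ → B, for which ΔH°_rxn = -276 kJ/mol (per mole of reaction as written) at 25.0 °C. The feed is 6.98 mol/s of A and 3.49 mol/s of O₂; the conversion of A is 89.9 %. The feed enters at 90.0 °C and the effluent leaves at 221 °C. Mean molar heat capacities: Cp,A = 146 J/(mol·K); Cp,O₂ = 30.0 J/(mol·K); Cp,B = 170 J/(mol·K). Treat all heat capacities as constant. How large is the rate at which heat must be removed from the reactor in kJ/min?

Extent of reaction ξ = 0.899 × 6.98 = 6.275 mol/s
Reaction term: ξ·ΔH°_rxn = 6.275 × -276 = -1731.9 kJ/s
Sensible, feed 90.0→25 °C: -73.046 kJ/s
Outlet flows (mol/s): A 0.70498, O₂ 0.35249, B 6.275
Sensible, products 25→221 °C: 231.33 kJ/s
Q = ΔH = -1573.6 kJ/s = -1573.6 kW
Heat removed = 94417 kJ/min

Q_out = 94400 kJ/min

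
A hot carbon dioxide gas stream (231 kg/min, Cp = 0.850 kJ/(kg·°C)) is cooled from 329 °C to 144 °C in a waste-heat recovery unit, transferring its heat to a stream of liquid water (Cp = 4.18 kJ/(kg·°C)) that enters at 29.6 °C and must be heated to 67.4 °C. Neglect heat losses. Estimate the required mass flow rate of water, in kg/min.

ṁ_c = 230 kg/min

Heat released by hot stream: Q = 231 × 0.850 × (329 − 144) = 36325 kJ/min
Energy balance on cold side (adiabatic exchanger): Q = ṁ_c·Cp_c·(T_c,out − T_c,in)
ṁ_c = 36325 / [4.18 × (67.4 − 29.6)] = 229.9 kg/min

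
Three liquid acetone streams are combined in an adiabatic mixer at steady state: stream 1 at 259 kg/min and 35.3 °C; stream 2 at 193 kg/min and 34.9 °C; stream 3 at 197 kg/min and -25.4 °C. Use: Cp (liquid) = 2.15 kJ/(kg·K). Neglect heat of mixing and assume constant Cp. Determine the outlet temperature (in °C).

Adiabatic, steady state ⇒ Σ ṁᵢCp,ᵢ(T_out − Tᵢ) = 0
T_out = Σ ṁᵢCp,ᵢTᵢ / Σ ṁᵢCp,ᵢ
      = 23380 / 1395.3 = 16.756 °C

T_out = 16.8 °C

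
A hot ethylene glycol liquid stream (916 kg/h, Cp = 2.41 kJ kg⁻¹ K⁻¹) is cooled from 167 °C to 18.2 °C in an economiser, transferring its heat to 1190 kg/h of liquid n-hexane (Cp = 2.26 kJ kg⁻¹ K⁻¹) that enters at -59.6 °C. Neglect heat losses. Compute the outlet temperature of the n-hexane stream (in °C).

T_c,out = 62.5 °C

Heat released by hot stream: Q = 916 × 2.41 × (167 − 18.2) = 328480 kJ/h
Energy balance on cold side (adiabatic exchanger): Q = ṁ_c·Cp_c·(T_c,out − T_c,in)
T_c,out = -59.6 + 328480/(1190 × 2.26) = 62.541 °C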